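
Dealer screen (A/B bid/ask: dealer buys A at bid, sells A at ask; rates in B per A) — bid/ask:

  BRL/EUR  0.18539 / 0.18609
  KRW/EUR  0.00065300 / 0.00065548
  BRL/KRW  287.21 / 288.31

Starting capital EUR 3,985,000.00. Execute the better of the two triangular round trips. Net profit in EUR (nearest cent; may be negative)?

Best loop EUR → BRL → KRW → EUR:
EUR 3,985,000.00 ÷ 0.18609 (buy BRL at ask) = BRL 21,414,369.39
BRL 21,414,369.39 × 287.21 (sell BRL at bid) = KRW 6,150,421,033
KRW 6,150,421,033 × 0.00065300 (sell KRW at bid) = EUR 4,016,224.93

Net profit: EUR 31,224.93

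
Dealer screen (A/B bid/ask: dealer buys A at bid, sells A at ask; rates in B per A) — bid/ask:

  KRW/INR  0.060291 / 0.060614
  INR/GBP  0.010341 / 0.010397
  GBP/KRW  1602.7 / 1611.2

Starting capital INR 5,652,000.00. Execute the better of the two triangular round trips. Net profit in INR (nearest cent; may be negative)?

Net result: INR -4,328.66 (no profitable arbitrage after spreads)

Best loop INR → GBP → KRW → INR:
INR 5,652,000.00 × 0.010341 (sell INR at bid) = GBP 58,447.33
GBP 58,447.33 × 1602.7 (sell GBP at bid) = KRW 93,673,539
KRW 93,673,539 × 0.060291 (sell KRW at bid) = INR 5,647,671.34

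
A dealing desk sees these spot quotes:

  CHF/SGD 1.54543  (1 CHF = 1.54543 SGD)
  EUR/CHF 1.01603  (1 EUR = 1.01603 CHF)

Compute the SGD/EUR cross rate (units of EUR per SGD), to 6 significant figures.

1 SGD ÷ 1.54543 = 0.647069 CHF
0.647069 CHF ÷ 1.01603 = 0.63686 EUR

SGD/EUR = 0.636860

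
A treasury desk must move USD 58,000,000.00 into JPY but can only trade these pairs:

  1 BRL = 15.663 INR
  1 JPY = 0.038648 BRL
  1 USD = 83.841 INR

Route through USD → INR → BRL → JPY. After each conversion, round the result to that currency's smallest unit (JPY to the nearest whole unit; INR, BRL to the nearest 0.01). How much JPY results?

USD 58,000,000.00 × 83.841 = INR 4,862,778,000.00
INR 4,862,778,000.00 ÷ 15.663 = BRL 310,462,746.60
BRL 310,462,746.60 ÷ 0.038648 = JPY 8,033,087,006

JPY 8,033,087,006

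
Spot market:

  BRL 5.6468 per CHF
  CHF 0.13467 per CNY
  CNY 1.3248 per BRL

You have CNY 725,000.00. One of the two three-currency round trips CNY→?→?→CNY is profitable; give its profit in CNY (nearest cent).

Profitable loop is CNY → CHF → BRL → CNY:
CNY 725,000.00 × 0.13467 = CHF 97,635.75
CHF 97,635.75 × 5.6468 = BRL 551,329.55
BRL 551,329.55 × 1.3248 = CNY 730,401.39
Profit = CNY 730,401.39 − CNY 725,000.00

Profit: CNY 5,401.39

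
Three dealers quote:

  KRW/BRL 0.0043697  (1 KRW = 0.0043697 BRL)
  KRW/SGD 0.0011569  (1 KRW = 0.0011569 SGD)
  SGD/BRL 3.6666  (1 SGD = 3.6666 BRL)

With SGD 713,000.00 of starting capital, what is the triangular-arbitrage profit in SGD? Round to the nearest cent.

Profit: SGD 21,483.08

Profitable loop is SGD → KRW → BRL → SGD:
SGD 713,000.00 ÷ 0.0011569 = KRW 616,302,187
KRW 616,302,187 × 0.0043697 = BRL 2,693,055.67
BRL 2,693,055.67 ÷ 3.6666 = SGD 734,483.08
Profit = SGD 734,483.08 − SGD 713,000.00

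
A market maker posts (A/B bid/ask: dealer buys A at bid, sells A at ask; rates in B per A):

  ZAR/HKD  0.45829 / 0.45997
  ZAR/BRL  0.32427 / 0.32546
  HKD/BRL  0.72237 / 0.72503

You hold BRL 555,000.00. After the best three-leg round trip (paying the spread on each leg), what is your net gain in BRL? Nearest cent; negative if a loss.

Best loop BRL → ZAR → HKD → BRL:
BRL 555,000.00 ÷ 0.32546 (buy ZAR at ask) = ZAR 1,705,278.68
ZAR 1,705,278.68 × 0.45829 (sell ZAR at bid) = HKD 781,512.17
HKD 781,512.17 × 0.72237 (sell HKD at bid) = BRL 564,540.94

Net profit: BRL 9,540.94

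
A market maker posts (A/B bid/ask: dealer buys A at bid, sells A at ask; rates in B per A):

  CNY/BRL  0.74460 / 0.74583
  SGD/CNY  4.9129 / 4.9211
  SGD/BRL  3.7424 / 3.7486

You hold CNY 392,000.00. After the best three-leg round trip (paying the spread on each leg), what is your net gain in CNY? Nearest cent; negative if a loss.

Net profit: CNY 7,700.08

Best loop CNY → SGD → BRL → CNY:
CNY 392,000.00 ÷ 4.9211 (buy SGD at ask) = SGD 79,656.99
SGD 79,656.99 × 3.7424 (sell SGD at bid) = BRL 298,108.31
BRL 298,108.31 ÷ 0.74583 (buy CNY at ask) = CNY 399,700.08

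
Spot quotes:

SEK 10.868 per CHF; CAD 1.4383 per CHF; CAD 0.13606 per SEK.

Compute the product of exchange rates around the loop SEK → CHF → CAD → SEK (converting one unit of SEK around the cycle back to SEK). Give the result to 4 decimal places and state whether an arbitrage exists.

0.9727 (arbitrage exists)

Around SEK → CHF → CAD → SEK: 1 ÷ 10.868 × 1.4383 ÷ 0.13606 = 0.972679
Product < 1; profitable direction is SEK → CAD → CHF → SEK.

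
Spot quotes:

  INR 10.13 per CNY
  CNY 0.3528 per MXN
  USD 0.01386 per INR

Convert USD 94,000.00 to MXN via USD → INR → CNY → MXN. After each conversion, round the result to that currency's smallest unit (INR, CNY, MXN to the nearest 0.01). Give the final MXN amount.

MXN 1,897,695.83

USD 94,000.00 ÷ 0.01386 = INR 6,782,106.78
INR 6,782,106.78 ÷ 10.13 = CNY 669,507.09
CNY 669,507.09 ÷ 0.3528 = MXN 1,897,695.83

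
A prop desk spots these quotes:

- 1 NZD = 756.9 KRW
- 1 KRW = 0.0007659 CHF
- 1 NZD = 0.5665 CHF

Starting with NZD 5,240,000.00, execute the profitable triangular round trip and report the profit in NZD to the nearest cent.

Profit: NZD 122,186.90

Profitable loop is NZD → KRW → CHF → NZD:
NZD 5,240,000.00 × 756.9 = KRW 3,966,156,000
KRW 3,966,156,000 × 0.0007659 = CHF 3,037,678.88
CHF 3,037,678.88 ÷ 0.5665 = NZD 5,362,186.90
Profit = NZD 5,362,186.90 − NZD 5,240,000.00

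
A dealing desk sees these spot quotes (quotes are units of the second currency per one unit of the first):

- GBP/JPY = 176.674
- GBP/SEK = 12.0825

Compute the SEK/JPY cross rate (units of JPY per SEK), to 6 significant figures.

1 SEK ÷ 12.0825 = 0.0827643 GBP
0.0827643 GBP × 176.674 = 14.6223 JPY

SEK/JPY = 14.6223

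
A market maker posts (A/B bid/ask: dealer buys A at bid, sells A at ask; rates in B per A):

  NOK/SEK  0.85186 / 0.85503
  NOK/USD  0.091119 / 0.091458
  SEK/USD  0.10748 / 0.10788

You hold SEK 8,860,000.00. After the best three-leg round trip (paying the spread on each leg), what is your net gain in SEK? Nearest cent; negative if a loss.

Net profit: SEK 9,679.06

Best loop SEK → USD → NOK → SEK:
SEK 8,860,000.00 × 0.10748 (sell SEK at bid) = USD 952,272.80
USD 952,272.80 ÷ 0.091458 (buy NOK at ask) = NOK 10,412,132.34
NOK 10,412,132.34 × 0.85186 (sell NOK at bid) = SEK 8,869,679.06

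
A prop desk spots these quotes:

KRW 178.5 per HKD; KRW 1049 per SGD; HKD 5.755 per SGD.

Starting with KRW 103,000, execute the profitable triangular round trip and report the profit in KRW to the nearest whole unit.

Profit: KRW 2,179

Profitable loop is KRW → HKD → SGD → KRW:
KRW 103,000 ÷ 178.5 = HKD 577.03
HKD 577.03 ÷ 5.755 = SGD 100.27
SGD 100.27 × 1049 = KRW 105,179
Profit = KRW 105,179 − KRW 103,000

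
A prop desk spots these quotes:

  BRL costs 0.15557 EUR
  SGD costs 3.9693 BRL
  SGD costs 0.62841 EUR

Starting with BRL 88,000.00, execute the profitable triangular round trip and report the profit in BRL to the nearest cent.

Profitable loop is BRL → SGD → EUR → BRL:
BRL 88,000.00 ÷ 3.9693 = SGD 22,170.16
SGD 22,170.16 × 0.62841 = EUR 13,931.95
EUR 13,931.95 ÷ 0.15557 = BRL 89,554.21
Profit = BRL 89,554.21 − BRL 88,000.00

Profit: BRL 1,554.21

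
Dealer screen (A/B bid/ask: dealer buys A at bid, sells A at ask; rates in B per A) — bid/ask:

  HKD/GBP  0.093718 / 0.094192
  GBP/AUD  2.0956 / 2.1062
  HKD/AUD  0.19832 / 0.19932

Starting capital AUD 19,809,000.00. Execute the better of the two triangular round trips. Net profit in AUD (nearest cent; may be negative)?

Best loop AUD → GBP → HKD → AUD:
AUD 19,809,000.00 ÷ 2.1062 (buy GBP at ask) = GBP 9,405,089.74
GBP 9,405,089.74 ÷ 0.094192 (buy HKD at ask) = HKD 99,850,196.78
HKD 99,850,196.78 × 0.19832 (sell HKD at bid) = AUD 19,802,291.03

Net result: AUD -6,708.97 (no profitable arbitrage after spreads)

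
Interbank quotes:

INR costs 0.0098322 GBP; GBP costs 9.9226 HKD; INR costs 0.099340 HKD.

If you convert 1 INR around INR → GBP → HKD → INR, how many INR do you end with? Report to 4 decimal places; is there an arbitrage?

Around INR → GBP → HKD → INR: 1 × 0.0098322 × 9.9226 ÷ 0.099340 = 0.982092
Product < 1; profitable direction is INR → HKD → GBP → INR.

0.9821 (arbitrage exists)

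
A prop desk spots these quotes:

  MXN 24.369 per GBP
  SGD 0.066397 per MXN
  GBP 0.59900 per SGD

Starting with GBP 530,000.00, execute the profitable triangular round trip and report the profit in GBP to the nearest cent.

Profit: GBP 16,843.28

Profitable loop is GBP → SGD → MXN → GBP:
GBP 530,000.00 ÷ 0.59900 = SGD 884,808.01
SGD 884,808.01 ÷ 0.066397 = MXN 13,326,023.97
MXN 13,326,023.97 ÷ 24.369 = GBP 546,843.28
Profit = GBP 546,843.28 − GBP 530,000.00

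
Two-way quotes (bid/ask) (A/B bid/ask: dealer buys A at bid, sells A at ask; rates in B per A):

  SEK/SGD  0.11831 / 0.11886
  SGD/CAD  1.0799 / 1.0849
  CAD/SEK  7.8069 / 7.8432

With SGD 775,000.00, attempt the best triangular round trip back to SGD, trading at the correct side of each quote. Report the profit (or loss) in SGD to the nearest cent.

Best loop SGD → CAD → SEK → SGD:
SGD 775,000.00 × 1.0799 (sell SGD at bid) = CAD 836,922.50
CAD 836,922.50 × 7.8069 (sell CAD at bid) = SEK 6,533,770.27
SEK 6,533,770.27 × 0.11831 (sell SEK at bid) = SGD 773,010.36

Net result: SGD -1,989.64 (no profitable arbitrage after spreads)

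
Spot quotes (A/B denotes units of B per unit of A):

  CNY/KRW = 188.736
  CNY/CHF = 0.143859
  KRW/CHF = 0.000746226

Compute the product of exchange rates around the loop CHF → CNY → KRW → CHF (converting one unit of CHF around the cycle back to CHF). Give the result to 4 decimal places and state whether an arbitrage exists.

0.9790 (arbitrage exists)

Around CHF → CNY → KRW → CHF: 1 ÷ 0.143859 × 188.736 × 0.000746226 = 0.979012
Product < 1; profitable direction is CHF → KRW → CNY → CHF.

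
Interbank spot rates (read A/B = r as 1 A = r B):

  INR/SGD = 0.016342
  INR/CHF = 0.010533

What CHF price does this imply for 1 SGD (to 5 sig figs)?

SGD/CHF = 0.64454

1 SGD ÷ 0.016342 = 61.192 INR
61.192 INR × 0.010533 = 0.644536 CHF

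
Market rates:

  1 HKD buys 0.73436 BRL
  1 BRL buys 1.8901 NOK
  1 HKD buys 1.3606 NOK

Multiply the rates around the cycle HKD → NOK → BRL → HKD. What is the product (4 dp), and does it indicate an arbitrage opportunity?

Around HKD → NOK → BRL → HKD: 1 × 1.3606 ÷ 1.8901 ÷ 0.73436 = 0.980250
Product < 1; profitable direction is HKD → BRL → NOK → HKD.

0.9802 (arbitrage exists)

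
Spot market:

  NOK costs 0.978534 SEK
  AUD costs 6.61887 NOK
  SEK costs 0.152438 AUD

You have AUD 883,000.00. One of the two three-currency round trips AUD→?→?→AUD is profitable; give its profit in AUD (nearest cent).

Profitable loop is AUD → SEK → NOK → AUD:
AUD 883,000.00 ÷ 0.152438 = SEK 5,792,518.93
SEK 5,792,518.93 ÷ 0.978534 = NOK 5,919,588.82
NOK 5,919,588.82 ÷ 6.61887 = AUD 894,350.37
Profit = AUD 894,350.37 − AUD 883,000.00

Profit: AUD 11,350.37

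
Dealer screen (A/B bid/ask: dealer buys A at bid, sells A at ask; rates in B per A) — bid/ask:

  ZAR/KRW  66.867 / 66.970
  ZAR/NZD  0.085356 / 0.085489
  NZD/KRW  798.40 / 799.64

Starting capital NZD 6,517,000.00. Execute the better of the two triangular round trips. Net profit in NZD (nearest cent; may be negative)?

Best loop NZD → KRW → ZAR → NZD:
NZD 6,517,000.00 × 798.40 (sell NZD at bid) = KRW 5,203,172,800
KRW 5,203,172,800 ÷ 66.970 (buy ZAR at ask) = ZAR 77,694,083.92
ZAR 77,694,083.92 × 0.085356 (sell ZAR at bid) = NZD 6,631,656.23

Net profit: NZD 114,656.23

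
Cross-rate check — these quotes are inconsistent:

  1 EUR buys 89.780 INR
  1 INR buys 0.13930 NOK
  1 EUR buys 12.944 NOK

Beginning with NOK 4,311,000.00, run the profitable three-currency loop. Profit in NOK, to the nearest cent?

Profitable loop is NOK → INR → EUR → NOK:
NOK 4,311,000.00 ÷ 0.13930 = INR 30,947,595.12
INR 30,947,595.12 ÷ 89.780 = EUR 344,704.78
EUR 344,704.78 × 12.944 = NOK 4,461,858.67
Profit = NOK 4,461,858.67 − NOK 4,311,000.00

Profit: NOK 150,858.67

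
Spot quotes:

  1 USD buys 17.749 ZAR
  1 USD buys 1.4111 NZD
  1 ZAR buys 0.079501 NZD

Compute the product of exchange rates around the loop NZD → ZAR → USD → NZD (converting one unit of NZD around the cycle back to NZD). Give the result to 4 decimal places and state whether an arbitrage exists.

1.0000 (no arbitrage)

Around NZD → ZAR → USD → NZD: 1 ÷ 0.079501 ÷ 17.749 × 1.4111 = 1.000026
Product ≈ 1 (deviation 0.003%, within rounding noise).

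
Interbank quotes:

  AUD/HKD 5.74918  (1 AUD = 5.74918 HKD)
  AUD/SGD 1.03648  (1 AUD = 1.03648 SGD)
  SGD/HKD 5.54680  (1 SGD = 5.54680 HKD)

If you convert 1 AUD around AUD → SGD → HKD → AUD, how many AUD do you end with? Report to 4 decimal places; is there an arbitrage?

1.0000 (no arbitrage)

Around AUD → SGD → HKD → AUD: 1 × 1.03648 × 5.54680 ÷ 5.74918 = 0.999994
Product ≈ 1 (deviation 0.001%, within rounding noise).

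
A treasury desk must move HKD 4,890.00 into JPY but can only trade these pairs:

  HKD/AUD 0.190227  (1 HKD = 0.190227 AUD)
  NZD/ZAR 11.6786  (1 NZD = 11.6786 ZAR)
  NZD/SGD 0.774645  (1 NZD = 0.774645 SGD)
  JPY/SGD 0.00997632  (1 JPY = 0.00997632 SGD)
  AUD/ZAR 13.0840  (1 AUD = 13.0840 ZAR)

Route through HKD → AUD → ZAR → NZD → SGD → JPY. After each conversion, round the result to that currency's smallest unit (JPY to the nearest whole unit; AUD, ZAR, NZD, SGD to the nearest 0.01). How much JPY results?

HKD 4,890.00 × 0.190227 = AUD 930.21
AUD 930.21 × 13.0840 = ZAR 12,170.87
ZAR 12,170.87 ÷ 11.6786 = NZD 1,042.15
NZD 1,042.15 × 0.774645 = SGD 807.30
SGD 807.30 ÷ 0.00997632 = JPY 80,922

JPY 80,922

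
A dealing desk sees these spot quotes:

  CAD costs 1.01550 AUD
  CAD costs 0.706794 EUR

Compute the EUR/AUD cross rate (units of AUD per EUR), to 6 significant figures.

1 EUR ÷ 0.706794 = 1.41484 CAD
1.41484 CAD × 1.01550 = 1.43677 AUD

EUR/AUD = 1.43677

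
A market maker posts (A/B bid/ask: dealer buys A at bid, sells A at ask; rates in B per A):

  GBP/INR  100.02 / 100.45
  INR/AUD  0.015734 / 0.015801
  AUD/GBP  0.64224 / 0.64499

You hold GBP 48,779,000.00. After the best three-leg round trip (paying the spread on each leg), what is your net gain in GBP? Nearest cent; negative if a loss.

Best loop GBP → INR → AUD → GBP:
GBP 48,779,000.00 × 100.02 (sell GBP at bid) = INR 4,878,875,580.00
INR 4,878,875,580.00 × 0.015734 (sell INR at bid) = AUD 76,764,228.38
AUD 76,764,228.38 × 0.64224 (sell AUD at bid) = GBP 49,301,058.03

Net profit: GBP 522,058.03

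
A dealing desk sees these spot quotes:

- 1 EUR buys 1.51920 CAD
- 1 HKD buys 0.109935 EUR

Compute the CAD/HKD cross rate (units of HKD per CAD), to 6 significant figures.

CAD/HKD = 5.98755

1 CAD ÷ 1.51920 = 0.658241 EUR
0.658241 EUR ÷ 0.109935 = 5.98755 HKD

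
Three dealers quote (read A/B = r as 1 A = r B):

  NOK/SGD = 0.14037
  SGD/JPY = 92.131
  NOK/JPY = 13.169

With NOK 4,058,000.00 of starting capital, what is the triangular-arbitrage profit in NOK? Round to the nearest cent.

Profit: NOK 74,232.56

Profitable loop is NOK → JPY → SGD → NOK:
NOK 4,058,000.00 × 13.169 = JPY 53,439,802
JPY 53,439,802 ÷ 92.131 = SGD 580,041.48
SGD 580,041.48 ÷ 0.14037 = NOK 4,132,232.56
Profit = NOK 4,132,232.56 − NOK 4,058,000.00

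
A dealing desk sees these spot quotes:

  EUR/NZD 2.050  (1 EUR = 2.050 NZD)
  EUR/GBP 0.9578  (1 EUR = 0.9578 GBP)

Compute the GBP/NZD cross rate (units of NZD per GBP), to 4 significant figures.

1 GBP ÷ 0.9578 = 1.04406 EUR
1.04406 EUR × 2.050 = 2.14032 NZD

GBP/NZD = 2.140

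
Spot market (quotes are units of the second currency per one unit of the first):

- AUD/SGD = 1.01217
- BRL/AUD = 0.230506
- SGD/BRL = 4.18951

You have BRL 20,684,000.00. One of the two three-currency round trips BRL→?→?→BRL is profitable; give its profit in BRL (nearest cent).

Profitable loop is BRL → SGD → AUD → BRL:
BRL 20,684,000.00 ÷ 4.18951 = SGD 4,937,092.88
SGD 4,937,092.88 ÷ 1.01217 = AUD 4,877,730.90
AUD 4,877,730.90 ÷ 0.230506 = BRL 21,160,971.50
Profit = BRL 21,160,971.50 − BRL 20,684,000.00

Profit: BRL 476,971.50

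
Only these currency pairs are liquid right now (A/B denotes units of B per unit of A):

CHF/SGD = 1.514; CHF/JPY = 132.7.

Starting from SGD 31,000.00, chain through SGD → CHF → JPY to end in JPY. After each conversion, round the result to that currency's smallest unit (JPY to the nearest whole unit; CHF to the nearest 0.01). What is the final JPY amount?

JPY 2,717,107

SGD 31,000.00 ÷ 1.514 = CHF 20,475.56
CHF 20,475.56 × 132.7 = JPY 2,717,107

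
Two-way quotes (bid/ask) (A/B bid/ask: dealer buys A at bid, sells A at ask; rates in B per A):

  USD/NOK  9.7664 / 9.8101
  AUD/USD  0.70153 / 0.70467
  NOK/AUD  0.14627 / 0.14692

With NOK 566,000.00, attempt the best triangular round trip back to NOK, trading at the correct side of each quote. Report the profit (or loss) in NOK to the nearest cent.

Best loop NOK → AUD → USD → NOK:
NOK 566,000.00 × 0.14627 (sell NOK at bid) = AUD 82,788.82
AUD 82,788.82 × 0.70153 (sell AUD at bid) = USD 58,078.84
USD 58,078.84 × 9.7664 (sell USD at bid) = NOK 567,221.19

Net profit: NOK 1,221.19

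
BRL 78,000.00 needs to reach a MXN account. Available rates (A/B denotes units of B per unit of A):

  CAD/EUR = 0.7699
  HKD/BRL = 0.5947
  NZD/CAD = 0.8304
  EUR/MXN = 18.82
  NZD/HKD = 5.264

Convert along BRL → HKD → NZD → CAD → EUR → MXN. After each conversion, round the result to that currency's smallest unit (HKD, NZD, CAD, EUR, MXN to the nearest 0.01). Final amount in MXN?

MXN 299,793.38

BRL 78,000.00 ÷ 0.5947 = HKD 131,158.57
HKD 131,158.57 ÷ 5.264 = NZD 24,916.14
NZD 24,916.14 × 0.8304 = CAD 20,690.36
CAD 20,690.36 × 0.7699 = EUR 15,929.51
EUR 15,929.51 × 18.82 = MXN 299,793.38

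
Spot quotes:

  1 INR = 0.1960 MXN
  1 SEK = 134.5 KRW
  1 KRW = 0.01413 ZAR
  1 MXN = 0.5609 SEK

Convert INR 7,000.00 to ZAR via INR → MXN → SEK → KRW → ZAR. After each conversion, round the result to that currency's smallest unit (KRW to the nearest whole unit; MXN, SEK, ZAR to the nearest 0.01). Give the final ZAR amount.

INR 7,000.00 × 0.1960 = MXN 1,372.00
MXN 1,372.00 × 0.5609 = SEK 769.55
SEK 769.55 × 134.5 = KRW 103,504
KRW 103,504 × 0.01413 = ZAR 1,462.51

ZAR 1,462.51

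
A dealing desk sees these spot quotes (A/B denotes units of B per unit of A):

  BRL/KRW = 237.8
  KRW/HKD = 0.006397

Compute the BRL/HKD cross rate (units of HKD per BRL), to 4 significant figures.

BRL/HKD = 1.521

1 BRL × 237.8 = 237.8 KRW
237.8 KRW × 0.006397 = 1.52121 HKD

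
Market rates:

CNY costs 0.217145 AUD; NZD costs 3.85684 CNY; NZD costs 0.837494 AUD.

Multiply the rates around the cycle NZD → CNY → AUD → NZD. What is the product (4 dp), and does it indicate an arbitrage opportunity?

1.0000 (no arbitrage)

Around NZD → CNY → AUD → NZD: 1 × 3.85684 × 0.217145 ÷ 0.837494 = 0.999999
Product ≈ 1 (deviation 0.000%, within rounding noise).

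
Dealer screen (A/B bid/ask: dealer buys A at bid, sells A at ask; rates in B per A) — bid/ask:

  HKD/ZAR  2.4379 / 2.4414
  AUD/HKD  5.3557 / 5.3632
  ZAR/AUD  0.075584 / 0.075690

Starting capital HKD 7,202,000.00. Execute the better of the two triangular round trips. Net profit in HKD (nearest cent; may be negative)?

Net profit: HKD 64,941.75

Best loop HKD → AUD → ZAR → HKD:
HKD 7,202,000.00 ÷ 5.3632 (buy AUD at ask) = AUD 1,342,855.01
AUD 1,342,855.01 ÷ 0.075690 (buy ZAR at ask) = ZAR 17,741,511.59
ZAR 17,741,511.59 ÷ 2.4414 (buy HKD at ask) = HKD 7,266,941.75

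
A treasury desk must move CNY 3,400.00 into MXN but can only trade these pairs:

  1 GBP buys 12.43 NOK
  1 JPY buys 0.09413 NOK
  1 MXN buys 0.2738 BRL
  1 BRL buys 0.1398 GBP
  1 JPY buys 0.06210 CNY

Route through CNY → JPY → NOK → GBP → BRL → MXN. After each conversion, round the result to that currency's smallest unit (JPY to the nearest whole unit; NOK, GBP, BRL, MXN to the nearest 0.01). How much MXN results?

CNY 3,400.00 ÷ 0.06210 = JPY 54,750
JPY 54,750 × 0.09413 = NOK 5,153.62
NOK 5,153.62 ÷ 12.43 = GBP 414.61
GBP 414.61 ÷ 0.1398 = BRL 2,965.74
BRL 2,965.74 ÷ 0.2738 = MXN 10,831.78

MXN 10,831.78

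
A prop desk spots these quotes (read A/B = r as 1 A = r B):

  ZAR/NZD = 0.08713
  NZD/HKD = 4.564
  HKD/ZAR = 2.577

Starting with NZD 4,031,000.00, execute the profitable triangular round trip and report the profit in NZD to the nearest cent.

Profitable loop is NZD → HKD → ZAR → NZD:
NZD 4,031,000.00 × 4.564 = HKD 18,397,484.00
HKD 18,397,484.00 × 2.577 = ZAR 47,410,316.27
ZAR 47,410,316.27 × 0.08713 = NZD 4,130,860.86
Profit = NZD 4,130,860.86 − NZD 4,031,000.00

Profit: NZD 99,860.86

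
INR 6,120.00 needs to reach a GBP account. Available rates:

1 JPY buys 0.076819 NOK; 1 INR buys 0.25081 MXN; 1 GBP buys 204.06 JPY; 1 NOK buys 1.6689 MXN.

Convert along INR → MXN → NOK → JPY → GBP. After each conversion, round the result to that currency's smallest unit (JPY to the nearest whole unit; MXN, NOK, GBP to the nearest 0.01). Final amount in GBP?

GBP 58.67

INR 6,120.00 × 0.25081 = MXN 1,534.96
MXN 1,534.96 ÷ 1.6689 = NOK 919.74
NOK 919.74 ÷ 0.076819 = JPY 11,973
JPY 11,973 ÷ 204.06 = GBP 58.67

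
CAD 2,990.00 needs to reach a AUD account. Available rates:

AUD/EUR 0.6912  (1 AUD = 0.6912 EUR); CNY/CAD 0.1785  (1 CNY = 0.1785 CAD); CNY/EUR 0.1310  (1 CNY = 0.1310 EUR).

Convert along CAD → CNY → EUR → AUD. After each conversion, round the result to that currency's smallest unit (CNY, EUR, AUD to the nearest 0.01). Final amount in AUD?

CAD 2,990.00 ÷ 0.1785 = CNY 16,750.70
CNY 16,750.70 × 0.1310 = EUR 2,194.34
EUR 2,194.34 ÷ 0.6912 = AUD 3,174.68

AUD 3,174.68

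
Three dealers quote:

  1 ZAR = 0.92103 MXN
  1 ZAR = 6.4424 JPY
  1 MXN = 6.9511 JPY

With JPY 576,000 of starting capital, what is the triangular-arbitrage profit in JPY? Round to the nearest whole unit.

Profitable loop is JPY → MXN → ZAR → JPY:
JPY 576,000 ÷ 6.9511 = MXN 82,864.58
MXN 82,864.58 ÷ 0.92103 = ZAR 89,969.47
ZAR 89,969.47 × 6.4424 = JPY 579,619
Profit = JPY 579,619 − JPY 576,000

Profit: JPY 3,619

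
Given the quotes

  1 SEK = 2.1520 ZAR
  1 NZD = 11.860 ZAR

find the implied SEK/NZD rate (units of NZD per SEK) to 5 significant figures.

1 SEK × 2.1520 = 2.152 ZAR
2.152 ZAR ÷ 11.860 = 0.18145 NZD

SEK/NZD = 0.18145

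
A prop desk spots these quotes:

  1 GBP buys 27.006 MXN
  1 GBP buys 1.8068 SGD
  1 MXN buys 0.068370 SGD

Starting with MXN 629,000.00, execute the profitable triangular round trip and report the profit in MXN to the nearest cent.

Profit: MXN 13,786.00

Profitable loop is MXN → SGD → GBP → MXN:
MXN 629,000.00 × 0.068370 = SGD 43,004.73
SGD 43,004.73 ÷ 1.8068 = GBP 23,801.60
GBP 23,801.60 × 27.006 = MXN 642,786.00
Profit = MXN 642,786.00 − MXN 629,000.00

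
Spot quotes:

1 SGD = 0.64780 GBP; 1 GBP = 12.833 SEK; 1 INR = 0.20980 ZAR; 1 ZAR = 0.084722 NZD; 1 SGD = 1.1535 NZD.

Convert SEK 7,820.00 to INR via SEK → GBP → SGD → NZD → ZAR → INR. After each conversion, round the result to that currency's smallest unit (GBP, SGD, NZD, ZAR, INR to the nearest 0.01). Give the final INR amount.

SEK 7,820.00 ÷ 12.833 = GBP 609.37
GBP 609.37 ÷ 0.64780 = SGD 940.68
SGD 940.68 × 1.1535 = NZD 1,085.07
NZD 1,085.07 ÷ 0.084722 = ZAR 12,807.42
ZAR 12,807.42 ÷ 0.20980 = INR 61,045.85

INR 61,045.85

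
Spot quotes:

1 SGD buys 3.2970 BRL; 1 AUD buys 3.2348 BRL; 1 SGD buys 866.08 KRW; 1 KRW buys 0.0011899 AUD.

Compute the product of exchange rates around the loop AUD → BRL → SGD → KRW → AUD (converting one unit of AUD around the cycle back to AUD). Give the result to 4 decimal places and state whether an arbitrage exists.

1.0111 (arbitrage exists)

Around AUD → BRL → SGD → KRW → AUD: 1 × 3.2348 ÷ 3.2970 × 866.08 × 0.0011899 = 1.011107
Product > 1; profitable direction is AUD → BRL → SGD → KRW → AUD.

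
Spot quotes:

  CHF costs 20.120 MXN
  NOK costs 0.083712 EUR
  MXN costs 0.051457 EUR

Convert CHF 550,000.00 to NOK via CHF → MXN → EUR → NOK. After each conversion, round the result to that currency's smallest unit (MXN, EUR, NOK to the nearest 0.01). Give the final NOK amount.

NOK 6,802,168.86

CHF 550,000.00 × 20.120 = MXN 11,066,000.00
MXN 11,066,000.00 × 0.051457 = EUR 569,423.16
EUR 569,423.16 ÷ 0.083712 = NOK 6,802,168.86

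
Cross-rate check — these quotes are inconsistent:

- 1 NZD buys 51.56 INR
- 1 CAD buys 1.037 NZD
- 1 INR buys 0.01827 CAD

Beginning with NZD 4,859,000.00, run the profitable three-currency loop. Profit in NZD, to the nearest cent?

Profitable loop is NZD → CAD → INR → NZD:
NZD 4,859,000.00 ÷ 1.037 = CAD 4,685,631.63
CAD 4,685,631.63 ÷ 0.01827 = INR 256,465,880.12
INR 256,465,880.12 ÷ 51.56 = NZD 4,974,124.91
Profit = NZD 4,974,124.91 − NZD 4,859,000.00

Profit: NZD 115,124.91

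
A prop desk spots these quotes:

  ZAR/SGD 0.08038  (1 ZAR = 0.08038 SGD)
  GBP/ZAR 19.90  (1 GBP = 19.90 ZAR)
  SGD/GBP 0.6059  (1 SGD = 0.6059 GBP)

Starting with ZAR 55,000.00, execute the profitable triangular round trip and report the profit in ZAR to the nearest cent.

Profit: ZAR 1,749.32

Profitable loop is ZAR → GBP → SGD → ZAR:
ZAR 55,000.00 ÷ 19.90 = GBP 2,763.82
GBP 2,763.82 ÷ 0.6059 = SGD 4,561.51
SGD 4,561.51 ÷ 0.08038 = ZAR 56,749.32
Profit = ZAR 56,749.32 − ZAR 55,000.00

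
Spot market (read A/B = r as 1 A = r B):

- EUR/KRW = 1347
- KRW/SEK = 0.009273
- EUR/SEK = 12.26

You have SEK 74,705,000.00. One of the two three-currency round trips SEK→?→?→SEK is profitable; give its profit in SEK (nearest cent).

Profit: SEK 1,405,934.69

Profitable loop is SEK → EUR → KRW → SEK:
SEK 74,705,000.00 ÷ 12.26 = EUR 6,093,393.15
EUR 6,093,393.15 × 1347 = KRW 8,207,800,571
KRW 8,207,800,571 × 0.009273 = SEK 76,110,934.69
Profit = SEK 76,110,934.69 − SEK 74,705,000.00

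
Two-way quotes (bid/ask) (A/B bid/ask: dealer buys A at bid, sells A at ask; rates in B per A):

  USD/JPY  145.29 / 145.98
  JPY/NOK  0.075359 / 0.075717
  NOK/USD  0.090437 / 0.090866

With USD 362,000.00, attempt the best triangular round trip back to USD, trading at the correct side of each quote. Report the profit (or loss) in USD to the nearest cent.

Best loop USD → NOK → JPY → USD:
USD 362,000.00 ÷ 0.090866 (buy NOK at ask) = NOK 3,983,888.36
NOK 3,983,888.36 ÷ 0.075717 (buy JPY at ask) = JPY 52,615,507
JPY 52,615,507 ÷ 145.98 (buy USD at ask) = USD 360,429.56

Net result: USD -1,570.44 (no profitable arbitrage after spreads)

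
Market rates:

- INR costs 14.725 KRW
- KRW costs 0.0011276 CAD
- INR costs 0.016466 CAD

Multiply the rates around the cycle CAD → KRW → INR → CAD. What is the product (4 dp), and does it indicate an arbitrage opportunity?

0.9917 (arbitrage exists)

Around CAD → KRW → INR → CAD: 1 ÷ 0.0011276 ÷ 14.725 × 0.016466 = 0.991694
Product < 1; profitable direction is CAD → INR → KRW → CAD.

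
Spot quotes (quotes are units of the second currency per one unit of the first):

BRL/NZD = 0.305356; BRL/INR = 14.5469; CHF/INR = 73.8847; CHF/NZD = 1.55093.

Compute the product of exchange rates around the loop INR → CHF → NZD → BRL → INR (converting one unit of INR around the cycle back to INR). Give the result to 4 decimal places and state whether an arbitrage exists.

Around INR → CHF → NZD → BRL → INR: 1 ÷ 73.8847 × 1.55093 ÷ 0.305356 × 14.5469 = 1.000004
Product ≈ 1 (deviation 0.000%, within rounding noise).

1.0000 (no arbitrage)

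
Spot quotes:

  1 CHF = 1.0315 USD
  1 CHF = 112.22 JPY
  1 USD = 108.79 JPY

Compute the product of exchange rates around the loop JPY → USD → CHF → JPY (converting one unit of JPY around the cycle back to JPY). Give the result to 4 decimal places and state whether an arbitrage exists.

1.0000 (no arbitrage)

Around JPY → USD → CHF → JPY: 1 ÷ 108.79 ÷ 1.0315 × 112.22 = 1.000028
Product ≈ 1 (deviation 0.003%, within rounding noise).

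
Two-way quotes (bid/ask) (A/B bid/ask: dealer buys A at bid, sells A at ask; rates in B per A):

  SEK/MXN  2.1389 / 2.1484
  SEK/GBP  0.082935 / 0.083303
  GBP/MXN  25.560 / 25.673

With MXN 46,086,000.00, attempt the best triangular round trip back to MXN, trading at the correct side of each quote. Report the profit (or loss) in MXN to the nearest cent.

Net profit: MXN 5,647.64

Best loop MXN → GBP → SEK → MXN:
MXN 46,086,000.00 ÷ 25.673 (buy GBP at ask) = GBP 1,795,115.49
GBP 1,795,115.49 ÷ 0.083303 (buy SEK at ask) = SEK 21,549,229.81
SEK 21,549,229.81 × 2.1389 (sell SEK at bid) = MXN 46,091,647.64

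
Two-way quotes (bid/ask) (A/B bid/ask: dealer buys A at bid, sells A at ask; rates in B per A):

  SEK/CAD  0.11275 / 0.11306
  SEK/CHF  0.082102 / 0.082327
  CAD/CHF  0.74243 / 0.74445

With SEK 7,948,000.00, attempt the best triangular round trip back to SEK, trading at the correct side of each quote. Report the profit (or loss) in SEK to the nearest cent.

Best loop SEK → CAD → CHF → SEK:
SEK 7,948,000.00 × 0.11275 (sell SEK at bid) = CAD 896,137.00
CAD 896,137.00 × 0.74243 (sell CAD at bid) = CHF 665,318.99
CHF 665,318.99 ÷ 0.082327 (buy SEK at ask) = SEK 8,081,419.13

Net profit: SEK 133,419.13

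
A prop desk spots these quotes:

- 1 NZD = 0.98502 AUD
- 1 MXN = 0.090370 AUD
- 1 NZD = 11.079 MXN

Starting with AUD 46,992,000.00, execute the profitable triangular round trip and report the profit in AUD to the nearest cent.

Profit: AUD 772,333.86

Profitable loop is AUD → NZD → MXN → AUD:
AUD 46,992,000.00 ÷ 0.98502 = NZD 47,706,645.55
NZD 47,706,645.55 × 11.079 = MXN 528,541,926.05
MXN 528,541,926.05 × 0.090370 = AUD 47,764,333.86
Profit = AUD 47,764,333.86 − AUD 46,992,000.00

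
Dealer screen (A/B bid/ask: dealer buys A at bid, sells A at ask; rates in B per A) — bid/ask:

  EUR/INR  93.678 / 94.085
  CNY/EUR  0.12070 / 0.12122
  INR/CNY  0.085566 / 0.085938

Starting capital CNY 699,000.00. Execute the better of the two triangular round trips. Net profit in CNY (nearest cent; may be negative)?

Best loop CNY → INR → EUR → CNY:
CNY 699,000.00 ÷ 0.085938 (buy INR at ask) = INR 8,133,770.86
INR 8,133,770.86 ÷ 94.085 (buy EUR at ask) = EUR 86,451.30
EUR 86,451.30 ÷ 0.12122 (buy CNY at ask) = CNY 713,176.89

Net profit: CNY 14,176.89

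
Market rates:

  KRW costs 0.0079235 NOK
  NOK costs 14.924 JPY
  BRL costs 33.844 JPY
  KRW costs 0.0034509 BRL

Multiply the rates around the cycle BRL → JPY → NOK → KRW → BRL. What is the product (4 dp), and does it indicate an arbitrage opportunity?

0.9877 (arbitrage exists)

Around BRL → JPY → NOK → KRW → BRL: 1 × 33.844 ÷ 14.924 ÷ 0.0079235 × 0.0034509 = 0.987670
Product < 1; profitable direction is BRL → KRW → NOK → JPY → BRL.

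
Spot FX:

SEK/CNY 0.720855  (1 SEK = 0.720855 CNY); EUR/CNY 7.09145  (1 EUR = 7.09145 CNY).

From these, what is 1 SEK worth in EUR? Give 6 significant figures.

SEK/EUR = 0.101651

1 SEK × 0.720855 = 0.720855 CNY
0.720855 CNY ÷ 7.09145 = 0.101651 EUR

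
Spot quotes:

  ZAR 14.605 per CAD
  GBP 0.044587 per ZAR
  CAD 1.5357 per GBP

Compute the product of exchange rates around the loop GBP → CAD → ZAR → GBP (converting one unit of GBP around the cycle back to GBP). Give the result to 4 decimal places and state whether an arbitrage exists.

1.0000 (no arbitrage)

Around GBP → CAD → ZAR → GBP: 1 × 1.5357 × 14.605 × 0.044587 = 1.000037
Product ≈ 1 (deviation 0.004%, within rounding noise).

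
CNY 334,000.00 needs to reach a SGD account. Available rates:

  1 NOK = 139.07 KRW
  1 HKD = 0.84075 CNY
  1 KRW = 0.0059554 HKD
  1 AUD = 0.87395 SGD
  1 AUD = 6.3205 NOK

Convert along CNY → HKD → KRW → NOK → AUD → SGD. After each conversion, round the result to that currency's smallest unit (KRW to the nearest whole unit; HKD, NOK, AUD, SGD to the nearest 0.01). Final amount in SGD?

SGD 66,323.94

CNY 334,000.00 ÷ 0.84075 = HKD 397,264.35
HKD 397,264.35 ÷ 0.0059554 = KRW 66,706,577
KRW 66,706,577 ÷ 139.07 = NOK 479,661.88
NOK 479,661.88 ÷ 6.3205 = AUD 75,889.86
AUD 75,889.86 × 0.87395 = SGD 66,323.94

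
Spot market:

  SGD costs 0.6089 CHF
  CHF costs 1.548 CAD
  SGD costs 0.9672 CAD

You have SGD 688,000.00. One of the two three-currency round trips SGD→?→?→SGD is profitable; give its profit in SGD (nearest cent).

Profitable loop is SGD → CAD → CHF → SGD:
SGD 688,000.00 × 0.9672 = CAD 665,433.60
CAD 665,433.60 ÷ 1.548 = CHF 429,866.67
CHF 429,866.67 ÷ 0.6089 = SGD 705,972.52
Profit = SGD 705,972.52 − SGD 688,000.00

Profit: SGD 17,972.52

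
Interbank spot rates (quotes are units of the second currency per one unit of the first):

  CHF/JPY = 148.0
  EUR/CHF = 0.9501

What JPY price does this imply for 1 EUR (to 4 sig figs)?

EUR/JPY = 140.6

1 EUR × 0.9501 = 0.9501 CHF
0.9501 CHF × 148.0 = 140.615 JPY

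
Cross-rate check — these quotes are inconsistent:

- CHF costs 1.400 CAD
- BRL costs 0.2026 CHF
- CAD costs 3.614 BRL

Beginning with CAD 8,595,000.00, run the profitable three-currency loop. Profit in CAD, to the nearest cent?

Profit: CAD 215,519.28

Profitable loop is CAD → BRL → CHF → CAD:
CAD 8,595,000.00 × 3.614 = BRL 31,062,330.00
BRL 31,062,330.00 × 0.2026 = CHF 6,293,228.06
CHF 6,293,228.06 × 1.400 = CAD 8,810,519.28
Profit = CAD 8,810,519.28 − CAD 8,595,000.00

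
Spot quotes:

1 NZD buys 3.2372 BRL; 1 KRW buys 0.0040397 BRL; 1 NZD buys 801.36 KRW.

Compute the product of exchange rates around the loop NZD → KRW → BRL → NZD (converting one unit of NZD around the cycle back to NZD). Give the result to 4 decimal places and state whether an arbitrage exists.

Around NZD → KRW → BRL → NZD: 1 × 801.36 × 0.0040397 ÷ 3.2372 = 1.000017
Product ≈ 1 (deviation 0.002%, within rounding noise).

1.0000 (no arbitrage)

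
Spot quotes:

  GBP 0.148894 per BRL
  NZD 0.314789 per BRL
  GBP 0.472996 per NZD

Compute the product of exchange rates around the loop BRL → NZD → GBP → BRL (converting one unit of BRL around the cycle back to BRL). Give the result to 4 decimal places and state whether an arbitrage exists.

Around BRL → NZD → GBP → BRL: 1 × 0.314789 × 0.472996 ÷ 0.148894 = 1.000000
Product ≈ 1 (deviation 0.000%, within rounding noise).

1.0000 (no arbitrage)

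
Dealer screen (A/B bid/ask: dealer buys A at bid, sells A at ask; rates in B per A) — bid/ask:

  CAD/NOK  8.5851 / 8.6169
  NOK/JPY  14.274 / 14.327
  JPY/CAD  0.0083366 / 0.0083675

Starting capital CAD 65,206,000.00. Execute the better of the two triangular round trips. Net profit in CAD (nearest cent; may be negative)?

Best loop CAD → NOK → JPY → CAD:
CAD 65,206,000.00 × 8.5851 (sell CAD at bid) = NOK 559,800,030.60
NOK 559,800,030.60 × 14.274 (sell NOK at bid) = JPY 7,990,585,637
JPY 7,990,585,637 × 0.0083366 (sell JPY at bid) = CAD 66,614,316.22

Net profit: CAD 1,408,316.22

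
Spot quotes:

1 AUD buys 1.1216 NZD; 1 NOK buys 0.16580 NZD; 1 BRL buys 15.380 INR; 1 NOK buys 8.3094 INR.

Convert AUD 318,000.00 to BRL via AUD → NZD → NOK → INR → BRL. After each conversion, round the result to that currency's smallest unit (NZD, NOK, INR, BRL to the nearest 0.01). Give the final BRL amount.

BRL 1,162,234.93

AUD 318,000.00 × 1.1216 = NZD 356,668.80
NZD 356,668.80 ÷ 0.16580 = NOK 2,151,199.03
NOK 2,151,199.03 × 8.3094 = INR 17,875,173.22
INR 17,875,173.22 ÷ 15.380 = BRL 1,162,234.93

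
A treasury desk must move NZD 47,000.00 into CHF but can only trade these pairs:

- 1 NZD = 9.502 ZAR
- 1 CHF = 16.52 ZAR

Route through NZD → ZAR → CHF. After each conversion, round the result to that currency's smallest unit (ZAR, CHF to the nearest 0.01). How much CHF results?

CHF 27,033.54

NZD 47,000.00 × 9.502 = ZAR 446,594.00
ZAR 446,594.00 ÷ 16.52 = CHF 27,033.54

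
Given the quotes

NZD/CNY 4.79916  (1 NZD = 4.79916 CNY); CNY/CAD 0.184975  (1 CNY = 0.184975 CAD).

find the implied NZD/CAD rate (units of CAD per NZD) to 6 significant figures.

NZD/CAD = 0.887725

1 NZD × 4.79916 = 4.79916 CNY
4.79916 CNY × 0.184975 = 0.887725 CAD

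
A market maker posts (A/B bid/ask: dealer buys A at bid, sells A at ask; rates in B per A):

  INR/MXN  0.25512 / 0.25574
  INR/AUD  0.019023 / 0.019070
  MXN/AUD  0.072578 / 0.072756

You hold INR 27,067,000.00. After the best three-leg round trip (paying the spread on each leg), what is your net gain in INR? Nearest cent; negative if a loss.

Best loop INR → AUD → MXN → INR:
INR 27,067,000.00 × 0.019023 (sell INR at bid) = AUD 514,895.54
AUD 514,895.54 ÷ 0.072756 (buy MXN at ask) = MXN 7,077,018.27
MXN 7,077,018.27 ÷ 0.25574 (buy INR at ask) = INR 27,672,707.70

Net profit: INR 605,707.70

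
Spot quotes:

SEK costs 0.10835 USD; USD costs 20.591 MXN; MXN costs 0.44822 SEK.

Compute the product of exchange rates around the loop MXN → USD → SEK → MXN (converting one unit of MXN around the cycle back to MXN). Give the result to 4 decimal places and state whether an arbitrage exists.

1.0000 (no arbitrage)

Around MXN → USD → SEK → MXN: 1 ÷ 20.591 ÷ 0.10835 ÷ 0.44822 = 1.000006
Product ≈ 1 (deviation 0.001%, within rounding noise).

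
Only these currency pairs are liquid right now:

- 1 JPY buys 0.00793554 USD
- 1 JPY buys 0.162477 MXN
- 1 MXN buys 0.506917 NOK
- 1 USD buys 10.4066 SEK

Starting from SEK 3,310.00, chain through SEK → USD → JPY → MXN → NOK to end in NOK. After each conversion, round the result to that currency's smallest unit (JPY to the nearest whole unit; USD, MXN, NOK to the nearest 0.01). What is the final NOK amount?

SEK 3,310.00 ÷ 10.4066 = USD 318.07
USD 318.07 ÷ 0.00793554 = JPY 40,082
JPY 40,082 × 0.162477 = MXN 6,512.40
MXN 6,512.40 × 0.506917 = NOK 3,301.25

NOK 3,301.25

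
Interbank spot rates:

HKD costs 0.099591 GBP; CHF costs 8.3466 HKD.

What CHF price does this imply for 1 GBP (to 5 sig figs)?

GBP/CHF = 1.2030

1 GBP ÷ 0.099591 = 10.0411 HKD
10.0411 HKD ÷ 8.3466 = 1.20301 CHF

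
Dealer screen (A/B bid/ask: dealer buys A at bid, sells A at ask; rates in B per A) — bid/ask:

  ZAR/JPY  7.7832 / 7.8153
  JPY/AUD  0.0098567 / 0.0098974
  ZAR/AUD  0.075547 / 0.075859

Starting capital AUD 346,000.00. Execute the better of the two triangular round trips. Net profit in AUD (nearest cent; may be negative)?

Net profit: AUD 3,911.90

Best loop AUD → ZAR → JPY → AUD:
AUD 346,000.00 ÷ 0.075859 (buy ZAR at ask) = ZAR 4,561,093.61
ZAR 4,561,093.61 × 7.7832 (sell ZAR at bid) = JPY 35,499,904
JPY 35,499,904 × 0.0098567 (sell JPY at bid) = AUD 349,911.90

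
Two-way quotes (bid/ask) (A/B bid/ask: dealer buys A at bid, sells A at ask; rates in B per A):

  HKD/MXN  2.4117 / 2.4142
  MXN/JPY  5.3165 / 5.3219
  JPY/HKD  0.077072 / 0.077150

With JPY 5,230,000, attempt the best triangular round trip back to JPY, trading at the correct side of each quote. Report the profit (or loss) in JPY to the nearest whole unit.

Best loop JPY → MXN → HKD → JPY:
JPY 5,230,000 ÷ 5.3219 (buy MXN at ask) = MXN 982,731.73
MXN 982,731.73 ÷ 2.4142 (buy HKD at ask) = HKD 407,063.10
HKD 407,063.10 ÷ 0.077150 (buy JPY at ask) = JPY 5,276,255

Net profit: JPY 46,255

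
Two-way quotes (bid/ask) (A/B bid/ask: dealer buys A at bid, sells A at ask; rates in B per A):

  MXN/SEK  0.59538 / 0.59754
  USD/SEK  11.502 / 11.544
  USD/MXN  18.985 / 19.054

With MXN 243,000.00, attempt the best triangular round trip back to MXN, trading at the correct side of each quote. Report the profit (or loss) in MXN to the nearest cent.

Best loop MXN → USD → SEK → MXN:
MXN 243,000.00 ÷ 19.054 (buy USD at ask) = USD 12,753.23
USD 12,753.23 × 11.502 (sell USD at bid) = SEK 146,687.62
SEK 146,687.62 ÷ 0.59754 (buy MXN at ask) = MXN 245,485.87

Net profit: MXN 2,485.87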